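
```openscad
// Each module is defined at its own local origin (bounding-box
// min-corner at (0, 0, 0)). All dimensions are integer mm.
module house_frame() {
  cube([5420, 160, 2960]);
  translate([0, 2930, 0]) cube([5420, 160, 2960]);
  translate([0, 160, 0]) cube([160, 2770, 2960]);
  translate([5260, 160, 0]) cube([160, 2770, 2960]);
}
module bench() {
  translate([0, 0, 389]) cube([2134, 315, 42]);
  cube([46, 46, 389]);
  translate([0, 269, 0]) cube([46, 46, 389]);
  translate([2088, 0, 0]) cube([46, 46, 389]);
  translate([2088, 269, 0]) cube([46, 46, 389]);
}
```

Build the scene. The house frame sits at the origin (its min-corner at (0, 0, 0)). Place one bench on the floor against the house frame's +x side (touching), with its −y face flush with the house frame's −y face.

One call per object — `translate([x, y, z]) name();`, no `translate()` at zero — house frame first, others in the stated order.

house_frame();
translate([5420, 0, 0]) bench();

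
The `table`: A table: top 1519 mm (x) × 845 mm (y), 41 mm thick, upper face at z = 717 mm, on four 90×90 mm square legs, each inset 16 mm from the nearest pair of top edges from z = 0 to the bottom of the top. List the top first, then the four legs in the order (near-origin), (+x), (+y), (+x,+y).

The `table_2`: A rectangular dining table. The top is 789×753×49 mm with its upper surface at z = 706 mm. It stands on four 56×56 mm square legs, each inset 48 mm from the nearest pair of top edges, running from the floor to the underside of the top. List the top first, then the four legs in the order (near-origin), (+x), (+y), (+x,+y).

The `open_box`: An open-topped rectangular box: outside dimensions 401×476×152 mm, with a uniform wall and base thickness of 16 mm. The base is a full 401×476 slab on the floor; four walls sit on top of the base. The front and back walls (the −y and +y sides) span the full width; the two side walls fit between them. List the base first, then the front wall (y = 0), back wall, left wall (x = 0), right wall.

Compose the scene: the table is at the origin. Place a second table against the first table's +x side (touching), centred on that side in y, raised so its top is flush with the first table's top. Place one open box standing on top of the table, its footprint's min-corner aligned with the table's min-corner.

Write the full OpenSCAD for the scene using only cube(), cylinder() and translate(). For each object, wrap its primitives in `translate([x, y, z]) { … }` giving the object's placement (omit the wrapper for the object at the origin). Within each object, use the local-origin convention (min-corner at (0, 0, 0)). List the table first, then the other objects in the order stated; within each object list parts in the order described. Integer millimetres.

translate([0, 0, 676]) cube([1519, 845, 41]);
translate([16, 16, 0]) cube([90, 90, 676]);
translate([1413, 16, 0]) cube([90, 90, 676]);
translate([16, 739, 0]) cube([90, 90, 676]);
translate([1413, 739, 0]) cube([90, 90, 676]);
translate([1519, 46, 11]) {
  translate([0, 0, 657]) cube([789, 753, 49]);
  translate([48, 48, 0]) cube([56, 56, 657]);
  translate([685, 48, 0]) cube([56, 56, 657]);
  translate([48, 649, 0]) cube([56, 56, 657]);
  translate([685, 649, 0]) cube([56, 56, 657]);
}
translate([0, 0, 717]) {
  cube([401, 476, 16]);
  translate([0, 0, 16]) cube([401, 16, 136]);
  translate([0, 460, 16]) cube([401, 16, 136]);
  translate([0, 16, 16]) cube([16, 444, 136]);
  translate([385, 16, 16]) cube([16, 444, 136]);
}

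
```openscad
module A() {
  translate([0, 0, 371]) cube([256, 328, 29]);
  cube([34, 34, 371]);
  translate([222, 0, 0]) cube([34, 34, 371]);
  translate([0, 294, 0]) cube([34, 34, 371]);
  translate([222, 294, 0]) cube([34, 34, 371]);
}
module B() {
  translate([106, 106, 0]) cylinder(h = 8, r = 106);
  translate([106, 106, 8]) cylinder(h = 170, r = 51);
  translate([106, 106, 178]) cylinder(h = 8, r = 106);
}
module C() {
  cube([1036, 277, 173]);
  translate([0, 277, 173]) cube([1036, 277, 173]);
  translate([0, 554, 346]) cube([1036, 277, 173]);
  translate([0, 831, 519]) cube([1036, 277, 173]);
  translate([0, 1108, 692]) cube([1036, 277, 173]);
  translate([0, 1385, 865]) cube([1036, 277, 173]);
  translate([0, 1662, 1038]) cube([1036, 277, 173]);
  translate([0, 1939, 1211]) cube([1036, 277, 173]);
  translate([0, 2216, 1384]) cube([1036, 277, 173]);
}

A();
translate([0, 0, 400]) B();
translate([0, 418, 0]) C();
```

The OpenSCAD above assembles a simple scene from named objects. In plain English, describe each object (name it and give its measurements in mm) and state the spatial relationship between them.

A is a simple wooden stool: a rectangular seat 256 mm (x) by 328 mm (y), 29 mm thick, top face at z = 400 mm, on four square legs, each 34×34 mm in cross-section. The legs rest on z = 0, each flush with a corner of the seat.

B is a spool: two coaxial disc flanges of radius 106 mm and thickness 8 mm, joined by a core cylinder of radius 51 mm and height 170 mm. The lower flange rests on z = 0 and the three cylinders share a vertical axis.

C is a run of 9 identical solid stair steps. Each tread is 1036×277 mm and each step block is 173 mm high. Step 1 rests on the floor; step k is offset from step 1 by (k−1)×277 mm in y and (k−1)×173 mm in z.

The spool is on top of the stool. The staircase is on the floor beside the stool on its +y side.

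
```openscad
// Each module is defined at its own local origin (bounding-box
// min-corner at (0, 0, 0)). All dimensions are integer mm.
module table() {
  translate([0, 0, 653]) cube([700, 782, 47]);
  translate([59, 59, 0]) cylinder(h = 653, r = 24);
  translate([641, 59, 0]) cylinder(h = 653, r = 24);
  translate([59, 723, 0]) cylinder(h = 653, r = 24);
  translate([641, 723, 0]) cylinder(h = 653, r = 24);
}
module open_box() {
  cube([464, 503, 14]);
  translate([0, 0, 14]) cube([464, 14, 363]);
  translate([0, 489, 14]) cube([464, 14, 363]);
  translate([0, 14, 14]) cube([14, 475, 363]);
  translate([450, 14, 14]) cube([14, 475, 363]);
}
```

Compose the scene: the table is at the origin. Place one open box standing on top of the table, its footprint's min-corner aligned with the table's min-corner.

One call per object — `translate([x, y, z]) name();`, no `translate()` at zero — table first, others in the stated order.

table();
translate([0, 0, 700]) open_box();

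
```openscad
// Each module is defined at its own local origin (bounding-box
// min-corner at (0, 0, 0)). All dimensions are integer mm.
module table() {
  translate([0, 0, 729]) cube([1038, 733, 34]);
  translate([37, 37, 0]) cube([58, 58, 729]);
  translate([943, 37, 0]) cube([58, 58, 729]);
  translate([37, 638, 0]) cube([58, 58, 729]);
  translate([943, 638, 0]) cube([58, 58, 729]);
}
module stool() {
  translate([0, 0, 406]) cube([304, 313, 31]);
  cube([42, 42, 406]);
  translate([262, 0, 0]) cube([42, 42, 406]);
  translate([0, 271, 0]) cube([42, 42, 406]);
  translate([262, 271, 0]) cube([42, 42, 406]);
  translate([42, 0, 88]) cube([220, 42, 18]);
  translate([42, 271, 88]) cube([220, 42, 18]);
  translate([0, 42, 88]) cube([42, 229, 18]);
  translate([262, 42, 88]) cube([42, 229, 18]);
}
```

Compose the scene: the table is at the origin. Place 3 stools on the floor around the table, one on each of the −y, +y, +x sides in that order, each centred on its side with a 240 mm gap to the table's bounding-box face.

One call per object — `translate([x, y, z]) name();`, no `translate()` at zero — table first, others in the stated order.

table();
translate([367, -553, 0]) stool();
translate([367, 973, 0]) stool();
translate([1278, 210, 0]) stool();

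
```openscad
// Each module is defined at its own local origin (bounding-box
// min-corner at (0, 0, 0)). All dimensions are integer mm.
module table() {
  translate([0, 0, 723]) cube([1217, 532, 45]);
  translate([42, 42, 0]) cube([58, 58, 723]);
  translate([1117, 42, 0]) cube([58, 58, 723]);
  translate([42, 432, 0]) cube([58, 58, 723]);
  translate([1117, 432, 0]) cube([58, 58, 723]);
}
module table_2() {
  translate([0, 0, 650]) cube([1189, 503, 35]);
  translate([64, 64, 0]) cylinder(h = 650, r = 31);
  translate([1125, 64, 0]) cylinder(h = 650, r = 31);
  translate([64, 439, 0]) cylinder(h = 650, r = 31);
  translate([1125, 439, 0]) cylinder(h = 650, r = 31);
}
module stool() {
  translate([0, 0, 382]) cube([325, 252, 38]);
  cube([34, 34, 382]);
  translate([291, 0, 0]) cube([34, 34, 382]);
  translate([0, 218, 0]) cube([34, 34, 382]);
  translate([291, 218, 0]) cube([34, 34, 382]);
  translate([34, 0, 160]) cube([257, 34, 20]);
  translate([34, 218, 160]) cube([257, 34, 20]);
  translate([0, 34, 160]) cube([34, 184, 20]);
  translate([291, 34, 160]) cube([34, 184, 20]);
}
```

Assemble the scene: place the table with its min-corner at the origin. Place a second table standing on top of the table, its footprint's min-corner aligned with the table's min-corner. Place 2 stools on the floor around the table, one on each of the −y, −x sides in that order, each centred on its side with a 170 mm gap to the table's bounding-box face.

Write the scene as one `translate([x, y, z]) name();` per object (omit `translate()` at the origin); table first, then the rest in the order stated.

table();
translate([0, 0, 768]) table_2();
translate([446, -422, 0]) stool();
translate([-495, 140, 0]) stool();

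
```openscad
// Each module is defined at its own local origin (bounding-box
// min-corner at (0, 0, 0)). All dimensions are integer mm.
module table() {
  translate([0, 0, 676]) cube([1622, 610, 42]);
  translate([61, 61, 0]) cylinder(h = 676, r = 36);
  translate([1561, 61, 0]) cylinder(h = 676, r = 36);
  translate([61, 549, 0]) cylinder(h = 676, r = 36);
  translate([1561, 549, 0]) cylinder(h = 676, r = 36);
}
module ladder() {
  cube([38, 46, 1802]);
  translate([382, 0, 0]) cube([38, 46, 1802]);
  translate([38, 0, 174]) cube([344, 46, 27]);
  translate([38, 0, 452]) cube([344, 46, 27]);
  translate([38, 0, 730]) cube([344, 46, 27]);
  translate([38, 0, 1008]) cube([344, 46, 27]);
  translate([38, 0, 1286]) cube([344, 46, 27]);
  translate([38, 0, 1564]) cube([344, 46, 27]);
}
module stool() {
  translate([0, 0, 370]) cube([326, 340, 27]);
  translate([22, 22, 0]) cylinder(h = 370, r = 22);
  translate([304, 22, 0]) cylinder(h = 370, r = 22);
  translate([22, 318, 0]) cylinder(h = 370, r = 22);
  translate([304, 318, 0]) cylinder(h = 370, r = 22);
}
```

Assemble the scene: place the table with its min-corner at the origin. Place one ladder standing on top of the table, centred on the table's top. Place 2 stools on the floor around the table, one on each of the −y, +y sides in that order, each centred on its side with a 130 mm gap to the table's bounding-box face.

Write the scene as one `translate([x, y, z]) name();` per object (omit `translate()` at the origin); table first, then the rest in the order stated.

table();
translate([601, 282, 718]) ladder();
translate([648, -470, 0]) stool();
translate([648, 740, 0]) stool();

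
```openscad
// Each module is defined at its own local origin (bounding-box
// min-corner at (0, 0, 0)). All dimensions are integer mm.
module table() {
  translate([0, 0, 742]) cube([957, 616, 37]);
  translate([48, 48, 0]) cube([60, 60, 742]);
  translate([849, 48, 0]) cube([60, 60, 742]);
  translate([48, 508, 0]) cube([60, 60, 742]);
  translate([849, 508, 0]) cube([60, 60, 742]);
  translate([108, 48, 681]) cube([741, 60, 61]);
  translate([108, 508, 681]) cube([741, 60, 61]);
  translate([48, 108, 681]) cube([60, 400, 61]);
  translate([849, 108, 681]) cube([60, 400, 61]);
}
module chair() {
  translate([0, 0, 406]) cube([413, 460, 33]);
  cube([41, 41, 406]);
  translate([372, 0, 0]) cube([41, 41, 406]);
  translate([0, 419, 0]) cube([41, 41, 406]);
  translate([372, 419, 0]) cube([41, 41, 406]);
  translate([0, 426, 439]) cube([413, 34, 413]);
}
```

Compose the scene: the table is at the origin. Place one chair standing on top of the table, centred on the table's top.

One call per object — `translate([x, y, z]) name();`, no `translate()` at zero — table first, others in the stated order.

table();
translate([272, 78, 779]) chair();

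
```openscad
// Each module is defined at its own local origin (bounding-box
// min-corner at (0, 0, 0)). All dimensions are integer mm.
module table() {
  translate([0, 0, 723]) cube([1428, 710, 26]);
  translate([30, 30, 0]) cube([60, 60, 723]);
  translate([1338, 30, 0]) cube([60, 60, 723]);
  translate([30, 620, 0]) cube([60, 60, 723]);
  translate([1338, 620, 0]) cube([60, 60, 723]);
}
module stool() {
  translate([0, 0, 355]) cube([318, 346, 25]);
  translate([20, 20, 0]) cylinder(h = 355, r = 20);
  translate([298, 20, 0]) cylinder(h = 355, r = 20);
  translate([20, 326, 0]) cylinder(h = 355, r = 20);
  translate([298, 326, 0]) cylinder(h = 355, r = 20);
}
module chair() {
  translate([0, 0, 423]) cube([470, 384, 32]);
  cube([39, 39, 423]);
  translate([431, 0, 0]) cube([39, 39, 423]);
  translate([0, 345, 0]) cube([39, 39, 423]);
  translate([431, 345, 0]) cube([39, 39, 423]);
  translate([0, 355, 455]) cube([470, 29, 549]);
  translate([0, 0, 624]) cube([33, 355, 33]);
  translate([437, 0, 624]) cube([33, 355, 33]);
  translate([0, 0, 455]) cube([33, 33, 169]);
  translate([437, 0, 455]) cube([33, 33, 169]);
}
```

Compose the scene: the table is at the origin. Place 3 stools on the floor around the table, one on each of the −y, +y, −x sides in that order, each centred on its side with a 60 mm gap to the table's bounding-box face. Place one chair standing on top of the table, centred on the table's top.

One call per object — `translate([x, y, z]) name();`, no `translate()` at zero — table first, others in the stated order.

table();
translate([555, -406, 0]) stool();
translate([555, 770, 0]) stool();
translate([-378, 182, 0]) stool();
translate([479, 163, 749]) chair();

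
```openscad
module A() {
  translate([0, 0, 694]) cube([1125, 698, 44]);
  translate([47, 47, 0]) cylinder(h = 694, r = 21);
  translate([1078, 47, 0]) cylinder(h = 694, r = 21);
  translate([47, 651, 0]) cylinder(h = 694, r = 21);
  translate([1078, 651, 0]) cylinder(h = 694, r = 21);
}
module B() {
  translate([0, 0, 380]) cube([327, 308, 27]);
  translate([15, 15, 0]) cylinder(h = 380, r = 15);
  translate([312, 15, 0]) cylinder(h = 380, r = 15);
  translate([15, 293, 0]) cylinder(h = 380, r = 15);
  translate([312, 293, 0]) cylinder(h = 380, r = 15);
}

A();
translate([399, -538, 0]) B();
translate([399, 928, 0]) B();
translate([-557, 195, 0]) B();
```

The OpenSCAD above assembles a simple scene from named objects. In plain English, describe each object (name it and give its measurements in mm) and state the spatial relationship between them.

A is a rectangular dining table. The top is 1125×698×44 mm with its upper surface at z = 738 mm. It stands on four round legs of 42 mm diameter, each leg's bounding box inset 26 mm from the nearest pair of top edges, running from the floor to the underside of the top.

B is a simple wooden stool: a rectangular seat 327 mm (x) by 308 mm (y), 27 mm thick, top face at z = 407 mm, on four round legs, each 30 mm in diameter. The legs rest on z = 0, each leg's axis is inset half a diameter from the nearest pair of seat edges (so the leg's bounding box is flush with the corner).

Three stools sit around the table at the −y, +y, −x sides.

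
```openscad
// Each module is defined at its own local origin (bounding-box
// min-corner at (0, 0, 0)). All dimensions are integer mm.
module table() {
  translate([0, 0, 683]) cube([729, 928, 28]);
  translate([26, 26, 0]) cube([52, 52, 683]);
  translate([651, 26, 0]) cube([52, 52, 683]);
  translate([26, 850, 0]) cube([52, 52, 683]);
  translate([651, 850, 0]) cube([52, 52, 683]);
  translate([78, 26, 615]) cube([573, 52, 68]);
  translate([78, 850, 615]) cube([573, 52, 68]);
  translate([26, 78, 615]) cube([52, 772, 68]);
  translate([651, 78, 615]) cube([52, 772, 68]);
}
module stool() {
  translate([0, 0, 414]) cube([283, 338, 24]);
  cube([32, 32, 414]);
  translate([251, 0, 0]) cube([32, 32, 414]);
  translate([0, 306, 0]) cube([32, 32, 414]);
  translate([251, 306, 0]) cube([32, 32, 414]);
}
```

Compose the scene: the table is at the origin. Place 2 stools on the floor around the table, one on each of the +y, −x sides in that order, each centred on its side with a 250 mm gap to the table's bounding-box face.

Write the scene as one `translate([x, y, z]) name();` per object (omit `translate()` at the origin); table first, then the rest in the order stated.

table();
translate([223, 1178, 0]) stool();
translate([-533, 295, 0]) stool();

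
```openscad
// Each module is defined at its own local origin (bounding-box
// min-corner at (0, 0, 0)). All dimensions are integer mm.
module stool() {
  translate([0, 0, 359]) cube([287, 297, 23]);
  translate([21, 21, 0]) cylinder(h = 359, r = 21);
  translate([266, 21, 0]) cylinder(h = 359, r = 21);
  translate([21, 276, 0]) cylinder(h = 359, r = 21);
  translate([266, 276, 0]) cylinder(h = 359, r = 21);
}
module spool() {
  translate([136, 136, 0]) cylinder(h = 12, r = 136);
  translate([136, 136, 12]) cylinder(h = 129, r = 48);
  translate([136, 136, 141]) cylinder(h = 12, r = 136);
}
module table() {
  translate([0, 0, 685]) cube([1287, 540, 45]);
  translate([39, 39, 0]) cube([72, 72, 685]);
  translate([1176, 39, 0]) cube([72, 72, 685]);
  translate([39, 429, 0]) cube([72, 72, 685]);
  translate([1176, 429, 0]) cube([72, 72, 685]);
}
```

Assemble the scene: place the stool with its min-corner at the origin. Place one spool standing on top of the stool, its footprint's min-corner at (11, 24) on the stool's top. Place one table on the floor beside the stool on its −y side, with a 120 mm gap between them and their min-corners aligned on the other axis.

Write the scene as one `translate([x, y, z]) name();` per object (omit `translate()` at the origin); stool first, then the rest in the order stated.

stool();
translate([11, 24, 382]) spool();
translate([0, -660, 0]) table();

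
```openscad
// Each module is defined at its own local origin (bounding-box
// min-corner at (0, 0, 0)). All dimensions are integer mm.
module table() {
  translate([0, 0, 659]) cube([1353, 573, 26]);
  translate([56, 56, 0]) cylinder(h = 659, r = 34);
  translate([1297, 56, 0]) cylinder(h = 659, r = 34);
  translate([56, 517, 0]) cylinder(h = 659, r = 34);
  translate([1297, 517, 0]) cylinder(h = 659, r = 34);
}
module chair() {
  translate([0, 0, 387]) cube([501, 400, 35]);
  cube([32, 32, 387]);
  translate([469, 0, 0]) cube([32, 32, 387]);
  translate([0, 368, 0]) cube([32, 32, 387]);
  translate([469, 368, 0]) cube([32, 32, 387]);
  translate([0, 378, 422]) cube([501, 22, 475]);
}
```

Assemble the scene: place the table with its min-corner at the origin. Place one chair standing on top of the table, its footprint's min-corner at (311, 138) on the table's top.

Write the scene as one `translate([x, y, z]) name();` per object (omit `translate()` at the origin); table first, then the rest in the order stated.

table();
translate([311, 138, 685]) chair();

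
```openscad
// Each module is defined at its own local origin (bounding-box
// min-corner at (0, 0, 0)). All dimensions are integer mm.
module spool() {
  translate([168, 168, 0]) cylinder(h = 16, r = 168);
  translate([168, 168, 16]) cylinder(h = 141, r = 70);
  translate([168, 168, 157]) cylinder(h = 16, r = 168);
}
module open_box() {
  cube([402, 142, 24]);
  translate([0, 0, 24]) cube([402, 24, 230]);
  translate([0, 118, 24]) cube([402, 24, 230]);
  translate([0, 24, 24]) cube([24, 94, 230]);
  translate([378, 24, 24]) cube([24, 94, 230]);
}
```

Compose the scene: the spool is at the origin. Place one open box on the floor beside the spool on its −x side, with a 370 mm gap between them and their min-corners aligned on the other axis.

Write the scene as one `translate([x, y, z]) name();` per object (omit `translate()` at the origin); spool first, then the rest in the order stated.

spool();
translate([-772, 0, 0]) open_box();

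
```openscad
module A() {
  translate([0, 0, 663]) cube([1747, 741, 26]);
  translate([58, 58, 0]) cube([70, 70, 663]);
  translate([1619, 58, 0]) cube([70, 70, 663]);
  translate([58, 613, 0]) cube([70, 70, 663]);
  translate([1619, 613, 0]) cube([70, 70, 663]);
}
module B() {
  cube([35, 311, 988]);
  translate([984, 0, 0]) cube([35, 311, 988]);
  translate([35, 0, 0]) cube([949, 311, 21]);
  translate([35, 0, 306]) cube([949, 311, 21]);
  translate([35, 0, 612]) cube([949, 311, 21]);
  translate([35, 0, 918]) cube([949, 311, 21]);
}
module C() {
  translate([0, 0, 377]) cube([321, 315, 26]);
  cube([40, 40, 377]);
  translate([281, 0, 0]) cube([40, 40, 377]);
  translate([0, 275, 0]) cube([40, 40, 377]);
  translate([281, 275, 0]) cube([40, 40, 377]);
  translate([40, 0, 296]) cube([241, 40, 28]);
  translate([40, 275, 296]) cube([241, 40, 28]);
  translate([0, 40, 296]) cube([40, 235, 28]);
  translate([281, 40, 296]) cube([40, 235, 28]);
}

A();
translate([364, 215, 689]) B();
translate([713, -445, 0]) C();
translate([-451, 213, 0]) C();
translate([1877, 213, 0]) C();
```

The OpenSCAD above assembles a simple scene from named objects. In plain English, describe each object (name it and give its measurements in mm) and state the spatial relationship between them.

A is a table: top 1747 mm (x) × 741 mm (y), 26 mm thick, upper face at z = 689 mm, on four 70×70 mm square legs, each inset 58 mm from the nearest pair of top edges, running from z = 0 to the bottom of the top.

B is a bookshelf 1019 mm wide overall, 311 mm deep and 988 mm tall. The two sides are 35 mm thick vertical panels. 4 horizontal shelves of 21 mm thickness span between the inner faces of the sides; the lowest shelf sits on the floor and shelves are stacked with a clear vertical gap of 285 mm between each pair.

C is a simple wooden stool: a rectangular seat 321 mm (x) by 315 mm (y), 26 mm thick, top face at z = 403 mm, on four square legs, each 40×40 mm in cross-section. The legs rest on z = 0, each flush with a corner of the seat. Four stretchers, 40 mm wide and 28 mm tall, connect adjacent legs with their undersides at z = 296 mm, each running between the inner faces of the legs it joins and aligned with the legs' outer faces on the other axis.

The bookshelf is on top of the table, centred. Three stools sit around the table at the −y, −x, +x sides.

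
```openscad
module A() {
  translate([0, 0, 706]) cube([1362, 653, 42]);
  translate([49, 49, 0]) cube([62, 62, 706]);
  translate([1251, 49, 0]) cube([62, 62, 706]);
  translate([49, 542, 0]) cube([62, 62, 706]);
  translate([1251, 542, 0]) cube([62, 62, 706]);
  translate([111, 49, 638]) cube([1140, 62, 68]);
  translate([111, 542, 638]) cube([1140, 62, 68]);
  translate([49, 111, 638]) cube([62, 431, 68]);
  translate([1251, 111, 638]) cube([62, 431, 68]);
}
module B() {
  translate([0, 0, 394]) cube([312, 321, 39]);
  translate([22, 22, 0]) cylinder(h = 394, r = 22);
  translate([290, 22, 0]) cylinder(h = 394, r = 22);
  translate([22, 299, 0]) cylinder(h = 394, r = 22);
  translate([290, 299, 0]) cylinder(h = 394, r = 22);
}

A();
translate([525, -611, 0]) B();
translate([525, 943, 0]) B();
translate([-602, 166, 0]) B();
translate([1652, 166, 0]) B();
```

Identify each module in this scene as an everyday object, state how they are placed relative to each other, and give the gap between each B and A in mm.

A is a table. B is a stool. Four stools sit around the table at the −y, +y, −x, +x sides. The gap between each stool and the table is 290 mm.

Each stool's nearest face is 290 mm from the table's bounding box.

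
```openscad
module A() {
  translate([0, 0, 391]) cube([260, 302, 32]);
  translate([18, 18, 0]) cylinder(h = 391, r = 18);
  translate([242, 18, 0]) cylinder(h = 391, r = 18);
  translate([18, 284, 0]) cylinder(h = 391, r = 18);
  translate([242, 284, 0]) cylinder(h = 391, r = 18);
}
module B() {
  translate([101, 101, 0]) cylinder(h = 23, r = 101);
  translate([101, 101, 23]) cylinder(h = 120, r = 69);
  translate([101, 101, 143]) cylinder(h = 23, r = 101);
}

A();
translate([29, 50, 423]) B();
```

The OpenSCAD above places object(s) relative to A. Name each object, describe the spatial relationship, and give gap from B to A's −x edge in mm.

The spool's min-x is at 29; the stool's min-x is 0; gap = 29 mm.

A is a stool. B is a spool. The spool is on top of the stool, centred. The gap from the spool to the stool's −x edge is 29 mm.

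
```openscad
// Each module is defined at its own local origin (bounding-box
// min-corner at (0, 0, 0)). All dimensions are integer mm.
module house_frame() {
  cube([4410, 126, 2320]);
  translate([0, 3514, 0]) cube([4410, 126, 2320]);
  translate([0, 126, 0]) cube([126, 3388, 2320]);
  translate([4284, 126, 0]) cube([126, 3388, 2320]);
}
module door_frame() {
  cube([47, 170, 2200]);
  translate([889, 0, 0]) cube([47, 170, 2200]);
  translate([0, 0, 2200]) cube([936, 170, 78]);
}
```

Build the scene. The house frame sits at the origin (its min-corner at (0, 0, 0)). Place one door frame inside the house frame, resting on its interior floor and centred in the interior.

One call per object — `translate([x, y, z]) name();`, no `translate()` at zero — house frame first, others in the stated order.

house_frame();
translate([1737, 1735, 0]) door_frame();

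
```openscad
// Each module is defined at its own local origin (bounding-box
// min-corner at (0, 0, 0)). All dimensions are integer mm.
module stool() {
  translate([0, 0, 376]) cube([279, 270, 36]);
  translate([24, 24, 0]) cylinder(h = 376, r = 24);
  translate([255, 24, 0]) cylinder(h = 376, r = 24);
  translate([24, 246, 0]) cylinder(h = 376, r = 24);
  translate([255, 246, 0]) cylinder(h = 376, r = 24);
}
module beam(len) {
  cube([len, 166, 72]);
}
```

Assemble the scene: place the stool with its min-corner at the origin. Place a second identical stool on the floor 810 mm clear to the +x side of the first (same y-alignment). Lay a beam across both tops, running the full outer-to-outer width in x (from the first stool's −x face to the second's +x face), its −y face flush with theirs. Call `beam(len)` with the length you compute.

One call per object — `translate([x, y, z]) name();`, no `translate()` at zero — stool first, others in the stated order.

stool();
translate([1089, 0, 0]) stool();
translate([0, 0, 412]) beam(1368);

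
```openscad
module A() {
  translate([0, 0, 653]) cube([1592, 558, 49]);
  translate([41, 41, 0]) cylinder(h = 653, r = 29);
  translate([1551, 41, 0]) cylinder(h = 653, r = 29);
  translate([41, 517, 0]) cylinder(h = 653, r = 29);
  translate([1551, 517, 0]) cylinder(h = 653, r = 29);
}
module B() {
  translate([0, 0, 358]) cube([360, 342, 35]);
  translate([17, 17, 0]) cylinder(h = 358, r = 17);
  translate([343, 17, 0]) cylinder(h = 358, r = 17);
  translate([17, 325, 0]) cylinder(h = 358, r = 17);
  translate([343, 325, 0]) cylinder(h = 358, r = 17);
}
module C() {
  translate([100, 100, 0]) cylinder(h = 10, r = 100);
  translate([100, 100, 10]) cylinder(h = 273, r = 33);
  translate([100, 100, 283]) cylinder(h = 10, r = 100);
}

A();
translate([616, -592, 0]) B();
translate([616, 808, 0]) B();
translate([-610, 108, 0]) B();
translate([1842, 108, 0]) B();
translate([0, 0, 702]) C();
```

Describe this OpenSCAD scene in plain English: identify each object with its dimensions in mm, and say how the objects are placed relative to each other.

A is a rectangular dining table. The top is 1592×558×49 mm with its upper surface at z = 702 mm. It stands on four round legs of 58 mm diameter, each leg's bounding box inset 12 mm from the nearest pair of top edges, running from the floor to the underside of the top.

B is a four-legged stool. The seat is 360×342 mm, 35 mm thick, top at z = 393 mm. It stands on four round legs, each 34 mm in diameter, from z = 0 to the seat underside, each leg's axis is inset half a diameter from the nearest pair of seat edges (so the leg's bounding box is flush with the corner).

C is a spool: two coaxial disc flanges of radius 100 mm and thickness 10 mm, joined by a core cylinder of radius 33 mm and height 273 mm. The lower flange rests on z = 0 and the three cylinders share a vertical axis.

Four stools sit around the table at the −y, +y, −x, +x sides. The spool is on top of the table.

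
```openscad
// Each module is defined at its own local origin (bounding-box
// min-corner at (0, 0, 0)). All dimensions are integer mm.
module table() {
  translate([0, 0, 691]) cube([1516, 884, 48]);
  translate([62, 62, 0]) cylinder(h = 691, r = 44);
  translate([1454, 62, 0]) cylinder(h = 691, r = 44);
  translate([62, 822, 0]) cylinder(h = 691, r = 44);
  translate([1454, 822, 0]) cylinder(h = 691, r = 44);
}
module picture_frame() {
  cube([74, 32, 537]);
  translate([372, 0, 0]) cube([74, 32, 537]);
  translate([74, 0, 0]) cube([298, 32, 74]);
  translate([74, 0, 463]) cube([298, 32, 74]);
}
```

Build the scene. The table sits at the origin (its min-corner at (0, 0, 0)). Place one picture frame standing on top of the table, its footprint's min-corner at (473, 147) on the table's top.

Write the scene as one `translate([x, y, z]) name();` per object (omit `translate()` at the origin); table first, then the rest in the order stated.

table();
translate([473, 147, 739]) picture_frame();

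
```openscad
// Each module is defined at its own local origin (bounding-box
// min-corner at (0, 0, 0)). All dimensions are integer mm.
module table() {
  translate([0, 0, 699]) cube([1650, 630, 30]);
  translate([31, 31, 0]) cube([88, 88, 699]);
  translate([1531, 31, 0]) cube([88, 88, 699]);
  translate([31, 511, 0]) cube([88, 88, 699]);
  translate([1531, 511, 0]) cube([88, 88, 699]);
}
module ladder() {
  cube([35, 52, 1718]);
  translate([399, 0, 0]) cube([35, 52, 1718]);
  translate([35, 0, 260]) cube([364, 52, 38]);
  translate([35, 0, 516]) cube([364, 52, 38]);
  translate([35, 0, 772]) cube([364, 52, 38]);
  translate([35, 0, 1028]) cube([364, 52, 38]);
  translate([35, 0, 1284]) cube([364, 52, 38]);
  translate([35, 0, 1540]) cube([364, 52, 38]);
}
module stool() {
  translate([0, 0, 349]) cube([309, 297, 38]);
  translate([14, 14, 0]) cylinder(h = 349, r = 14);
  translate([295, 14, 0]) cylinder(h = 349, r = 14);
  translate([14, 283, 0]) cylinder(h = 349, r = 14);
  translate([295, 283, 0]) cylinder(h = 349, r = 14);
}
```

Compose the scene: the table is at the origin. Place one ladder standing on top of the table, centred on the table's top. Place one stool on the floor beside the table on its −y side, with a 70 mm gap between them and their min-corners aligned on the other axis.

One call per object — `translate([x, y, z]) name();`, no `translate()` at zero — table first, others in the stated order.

table();
translate([608, 289, 729]) ladder();
translate([0, -367, 0]) stool();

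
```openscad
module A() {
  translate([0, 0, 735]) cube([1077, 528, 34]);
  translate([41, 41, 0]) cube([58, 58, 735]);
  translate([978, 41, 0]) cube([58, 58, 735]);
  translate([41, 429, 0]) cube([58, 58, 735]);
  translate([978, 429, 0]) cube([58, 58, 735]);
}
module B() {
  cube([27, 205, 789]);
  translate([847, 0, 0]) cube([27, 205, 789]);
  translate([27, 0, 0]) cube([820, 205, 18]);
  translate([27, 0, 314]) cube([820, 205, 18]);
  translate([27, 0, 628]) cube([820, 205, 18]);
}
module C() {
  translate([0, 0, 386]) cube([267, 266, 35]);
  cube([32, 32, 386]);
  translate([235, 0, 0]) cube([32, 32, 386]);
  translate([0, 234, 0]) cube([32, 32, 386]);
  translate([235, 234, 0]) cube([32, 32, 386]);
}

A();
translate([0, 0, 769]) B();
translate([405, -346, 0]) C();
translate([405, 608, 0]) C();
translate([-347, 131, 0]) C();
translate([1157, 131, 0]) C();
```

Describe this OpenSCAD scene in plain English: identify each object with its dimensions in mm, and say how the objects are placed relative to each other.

A is a rectangular dining table. The top is 1077×528×34 mm with its upper surface at z = 769 mm. It stands on four 58×58 mm square legs, each inset 41 mm from the nearest pair of top edges, running from the floor to the underside of the top.

B is an open bookshelf. Two side panels, each 27 mm thick, 205 mm deep and 789 mm tall, stand 874 mm apart (outside-to-outside). Between them sit 3 shelves, each 18 mm thick and 205 mm deep, spanning the full gap between the sides. The bottom shelf rests on the floor (its underside at z = 0) and the clear gap between one shelf's top and the next shelf's underside is 296 mm.

C is a four-legged stool. The seat is a 267×266×35 mm slab whose top surface is at z = 421 mm; four square legs, each 32×32 mm in cross-section, run from the floor (z = 0) to the underside of the seat, each flush with a corner of the seat.

The bookshelf is on top of the table. Four stools sit around the table at the −y, +y, −x, +x sides.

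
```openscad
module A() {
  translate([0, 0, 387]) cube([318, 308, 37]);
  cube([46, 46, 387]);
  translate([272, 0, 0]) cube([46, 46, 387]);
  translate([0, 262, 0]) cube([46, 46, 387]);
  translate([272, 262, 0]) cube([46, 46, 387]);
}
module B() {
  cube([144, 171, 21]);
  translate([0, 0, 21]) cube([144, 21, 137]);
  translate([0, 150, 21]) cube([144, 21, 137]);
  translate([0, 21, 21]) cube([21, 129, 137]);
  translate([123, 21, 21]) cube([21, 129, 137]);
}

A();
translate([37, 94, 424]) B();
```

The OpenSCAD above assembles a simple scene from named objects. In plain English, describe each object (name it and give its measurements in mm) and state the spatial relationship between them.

A is a four-legged stool. The seat is a 318×308×37 mm slab whose top surface is at z = 424 mm; four square legs, each 46×46 mm in cross-section, run from the floor (z = 0) to the underside of the seat, each flush with a corner of the seat.

B is an open storage box with external size 144×171×158 mm and wall thickness 21 mm (the base is also 21 mm thick). The base covers the whole footprint; the four walls stand on the base, with the y-facing walls full-width and the x-facing walls fitting between their inner faces.

The open box is on top of the stool.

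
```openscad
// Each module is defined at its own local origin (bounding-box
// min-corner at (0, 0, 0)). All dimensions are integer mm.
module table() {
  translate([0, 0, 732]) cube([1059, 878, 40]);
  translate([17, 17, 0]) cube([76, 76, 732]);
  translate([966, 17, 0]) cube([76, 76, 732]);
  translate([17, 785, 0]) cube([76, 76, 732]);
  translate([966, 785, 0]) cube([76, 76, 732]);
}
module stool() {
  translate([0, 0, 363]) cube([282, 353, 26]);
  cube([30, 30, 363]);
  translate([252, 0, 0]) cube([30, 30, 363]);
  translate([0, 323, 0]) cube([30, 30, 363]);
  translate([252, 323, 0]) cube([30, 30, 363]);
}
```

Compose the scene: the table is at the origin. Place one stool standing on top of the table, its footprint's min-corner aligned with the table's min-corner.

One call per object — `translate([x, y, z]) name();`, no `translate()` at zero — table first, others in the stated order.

table();
translate([0, 0, 772]) stool();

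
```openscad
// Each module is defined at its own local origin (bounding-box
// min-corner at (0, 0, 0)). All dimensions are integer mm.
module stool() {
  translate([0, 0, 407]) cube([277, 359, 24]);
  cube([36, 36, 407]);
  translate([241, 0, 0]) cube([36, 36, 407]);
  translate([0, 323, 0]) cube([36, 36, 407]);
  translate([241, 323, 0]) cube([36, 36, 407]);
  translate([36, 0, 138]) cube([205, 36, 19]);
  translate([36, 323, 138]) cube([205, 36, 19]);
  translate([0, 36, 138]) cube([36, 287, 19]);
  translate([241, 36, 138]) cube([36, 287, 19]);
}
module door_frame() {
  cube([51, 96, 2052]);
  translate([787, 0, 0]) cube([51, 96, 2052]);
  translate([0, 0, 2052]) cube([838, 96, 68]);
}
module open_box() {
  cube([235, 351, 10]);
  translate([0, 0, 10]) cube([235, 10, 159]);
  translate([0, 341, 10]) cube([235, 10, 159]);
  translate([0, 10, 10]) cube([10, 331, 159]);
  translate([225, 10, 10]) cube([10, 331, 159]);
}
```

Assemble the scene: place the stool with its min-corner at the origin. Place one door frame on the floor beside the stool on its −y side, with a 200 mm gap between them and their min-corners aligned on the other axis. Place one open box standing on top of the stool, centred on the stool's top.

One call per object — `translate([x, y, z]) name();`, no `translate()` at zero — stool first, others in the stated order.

stool();
translate([0, -296, 0]) door_frame();
translate([21, 4, 431]) open_box();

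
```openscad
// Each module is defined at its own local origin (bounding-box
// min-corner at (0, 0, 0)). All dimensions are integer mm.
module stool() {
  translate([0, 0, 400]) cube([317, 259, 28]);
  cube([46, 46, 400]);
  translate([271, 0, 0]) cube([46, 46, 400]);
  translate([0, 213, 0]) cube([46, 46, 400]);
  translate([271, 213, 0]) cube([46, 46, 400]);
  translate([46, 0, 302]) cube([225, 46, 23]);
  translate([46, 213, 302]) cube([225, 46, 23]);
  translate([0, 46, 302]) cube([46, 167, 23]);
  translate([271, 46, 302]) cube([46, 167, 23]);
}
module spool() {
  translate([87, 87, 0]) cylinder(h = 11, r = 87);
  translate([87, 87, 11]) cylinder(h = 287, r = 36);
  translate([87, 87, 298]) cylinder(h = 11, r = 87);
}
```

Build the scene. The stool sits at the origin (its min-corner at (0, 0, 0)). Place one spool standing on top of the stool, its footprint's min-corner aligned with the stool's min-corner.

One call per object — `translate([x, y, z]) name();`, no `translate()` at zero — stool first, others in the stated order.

stool();
translate([0, 0, 428]) spool();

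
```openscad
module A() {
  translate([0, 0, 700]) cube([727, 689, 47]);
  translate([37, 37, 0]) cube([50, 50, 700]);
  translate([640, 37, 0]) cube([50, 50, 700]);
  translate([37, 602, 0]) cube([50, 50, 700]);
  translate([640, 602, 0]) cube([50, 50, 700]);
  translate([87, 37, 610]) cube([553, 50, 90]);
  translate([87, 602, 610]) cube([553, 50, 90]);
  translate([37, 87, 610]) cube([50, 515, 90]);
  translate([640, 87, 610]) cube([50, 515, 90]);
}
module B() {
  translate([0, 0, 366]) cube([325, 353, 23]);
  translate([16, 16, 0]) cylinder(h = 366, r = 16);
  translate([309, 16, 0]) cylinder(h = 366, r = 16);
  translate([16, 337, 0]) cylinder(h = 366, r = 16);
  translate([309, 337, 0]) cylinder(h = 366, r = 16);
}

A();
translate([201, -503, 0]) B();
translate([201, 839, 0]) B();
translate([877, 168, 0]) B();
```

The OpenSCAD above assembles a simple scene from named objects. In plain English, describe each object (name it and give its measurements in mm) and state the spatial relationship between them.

A is a table: top 727 mm (x) × 689 mm (y), 47 mm thick, upper face at z = 747 mm, on four 50×50 mm square legs, each inset 37 mm from the nearest pair of top edges, running from z = 0 to the bottom of the top. Four apron rails, 50 mm thick and 90 mm tall, run between adjacent legs with their top edges flush with the underside of the top and their outer faces flush with the legs' outer faces.

B is a four-legged stool. The seat is 325×353 mm, 23 mm thick, top at z = 389 mm. It stands on four round legs, each 32 mm in diameter, from z = 0 to the seat underside, each leg's axis is inset half a diameter from the nearest pair of seat edges (so the leg's bounding box is flush with the corner).

Three stools sit around the table at the −y, +y, +x sides.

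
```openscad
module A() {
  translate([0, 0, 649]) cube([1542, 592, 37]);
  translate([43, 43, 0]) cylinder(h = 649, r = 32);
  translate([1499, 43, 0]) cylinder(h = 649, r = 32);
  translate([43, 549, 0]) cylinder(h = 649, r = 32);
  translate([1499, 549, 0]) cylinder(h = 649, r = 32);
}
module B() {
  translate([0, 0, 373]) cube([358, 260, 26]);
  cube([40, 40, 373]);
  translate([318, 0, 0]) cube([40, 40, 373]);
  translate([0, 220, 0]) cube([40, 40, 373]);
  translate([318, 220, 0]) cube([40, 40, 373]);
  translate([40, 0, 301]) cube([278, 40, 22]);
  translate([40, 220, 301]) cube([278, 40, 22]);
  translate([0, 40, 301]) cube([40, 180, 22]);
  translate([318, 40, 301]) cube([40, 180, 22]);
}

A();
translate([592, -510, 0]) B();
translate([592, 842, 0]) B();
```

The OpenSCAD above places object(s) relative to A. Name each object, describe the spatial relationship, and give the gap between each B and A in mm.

Each stool's nearest face is 250 mm from the table's bounding box.

A is a table. B is a stool. Two stools sit around the table at the −y, +y sides. The gap between each stool and the table is 250 mm.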